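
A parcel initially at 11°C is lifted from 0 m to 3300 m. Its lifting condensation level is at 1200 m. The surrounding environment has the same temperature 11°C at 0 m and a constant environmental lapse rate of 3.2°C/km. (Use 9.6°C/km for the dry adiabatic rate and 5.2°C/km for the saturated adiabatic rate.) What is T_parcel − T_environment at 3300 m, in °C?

-11.88°C (parcel cooler than environment)

Parcel:
  0–1200 m, dry: Δz = 1.2 km ⇒ ΔT = -11.52°C; T = -0.52°C
  1200–3300 m, saturated: Δz = 2.1 km ⇒ ΔT = -10.92°C; T = -11.44°C
Environment:
  0–3300 m, environment: Δz = 3.3 km ⇒ ΔT = -10.56°C; T = 0.44°C
T_parcel − T_env = -11.44 − 0.44 = -11.88°C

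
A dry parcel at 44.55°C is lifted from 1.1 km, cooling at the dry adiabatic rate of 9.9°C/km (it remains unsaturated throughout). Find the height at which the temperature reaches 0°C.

5.6 km

Height above start = (44.55 − 0) / 9.9 = 4.5 km
Altitude = 1100 m + 4500 m = 5600 m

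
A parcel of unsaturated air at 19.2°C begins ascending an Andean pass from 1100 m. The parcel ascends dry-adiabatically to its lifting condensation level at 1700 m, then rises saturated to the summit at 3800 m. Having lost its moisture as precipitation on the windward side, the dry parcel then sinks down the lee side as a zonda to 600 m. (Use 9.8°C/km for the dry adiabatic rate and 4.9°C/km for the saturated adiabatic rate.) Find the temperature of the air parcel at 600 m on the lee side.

Dry to 1700 m: -9.8 × 0.6 km = -5.88°C, so T = 13.32°C.
Saturated to 3800 m: -4.9 × 2.1 km = -10.29°C, so T = 3.03°C.
Dry descent to 600 m: +9.8 × 3.2 km = +31.36°C, so T = 34.39°C.

34.39°C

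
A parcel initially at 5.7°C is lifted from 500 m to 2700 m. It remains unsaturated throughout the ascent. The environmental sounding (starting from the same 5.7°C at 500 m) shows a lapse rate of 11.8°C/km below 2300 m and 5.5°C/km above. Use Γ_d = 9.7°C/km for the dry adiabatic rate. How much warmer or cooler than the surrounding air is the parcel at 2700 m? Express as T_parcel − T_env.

Parcel:
  500–2700 m, dry: Δz = 2.2 km ⇒ ΔT = -21.34°C; T = -15.64°C
Environment:
  500–2300 m, environment, lower layer: Δz = 1.8 km ⇒ ΔT = -21.24°C; T = -15.54°C
  2300–2700 m, environment, upper layer: Δz = 0.4 km ⇒ ΔT = -2.2°C; T = -17.74°C
T_parcel − T_env = -15.64 − (-17.74) = +2.1°C

+2.1°C (parcel warmer than environment)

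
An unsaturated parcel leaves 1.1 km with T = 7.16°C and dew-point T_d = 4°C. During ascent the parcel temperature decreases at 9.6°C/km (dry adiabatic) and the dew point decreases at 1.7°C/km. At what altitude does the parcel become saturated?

T and T_d converge at 9.6 − 1.7 = 7.9°C per km
Height above start = (7.16 − 4) / 7.9 = 0.4 km
LCL altitude = 1100 m + 400 m = 1500 m

1.5 km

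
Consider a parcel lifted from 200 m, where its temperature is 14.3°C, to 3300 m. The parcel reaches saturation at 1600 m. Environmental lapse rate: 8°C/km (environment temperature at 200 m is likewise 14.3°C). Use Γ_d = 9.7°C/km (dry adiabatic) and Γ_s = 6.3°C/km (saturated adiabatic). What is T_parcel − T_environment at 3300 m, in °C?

+0.51°C (parcel warmer than environment)

Parcel:
  From 200 m to 1600 m (dry): cools by 9.7 × 1.4 = 13.58°C, giving 0.72°C.
  From 1600 m to 3300 m (saturated): cools by 6.3 × 1.7 = 10.71°C, giving -9.99°C.
Environment:
  From 200 m to 3300 m (environment): cools by 8 × 3.1 = 24.8°C, giving -10.5°C.
T_parcel − T_env = -9.99 − (-10.5) = +0.51°C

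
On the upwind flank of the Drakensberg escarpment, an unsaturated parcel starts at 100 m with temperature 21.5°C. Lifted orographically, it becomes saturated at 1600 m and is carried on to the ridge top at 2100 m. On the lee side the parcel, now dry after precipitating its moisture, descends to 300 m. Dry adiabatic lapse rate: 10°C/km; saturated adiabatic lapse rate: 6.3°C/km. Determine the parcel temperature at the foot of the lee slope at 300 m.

21.35°C

Dry to 1600 m: -10 × 1.5 km = -15°C, so T = 6.5°C.
Saturated to 2100 m: -6.3 × 0.5 km = -3.15°C, so T = 3.35°C.
Dry descent to 300 m: +10 × 1.8 km = +18°C, so T = 21.35°C.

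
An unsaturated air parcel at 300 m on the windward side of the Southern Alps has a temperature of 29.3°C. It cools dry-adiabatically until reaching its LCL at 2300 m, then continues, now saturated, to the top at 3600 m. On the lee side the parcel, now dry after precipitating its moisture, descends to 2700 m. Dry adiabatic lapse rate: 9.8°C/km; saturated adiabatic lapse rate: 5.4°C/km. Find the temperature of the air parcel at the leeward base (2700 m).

11.5°C

300 → 2300 m (dry, 9.8°C/km): ΔT = -9.8 × 2 = -19.6°C → T = 9.7°C
2300 → 3600 m (saturated, 5.4°C/km): ΔT = -5.4 × 1.3 = -7.02°C → T = 2.68°C
3600 → 2700 m (dry descent, 9.8°C/km): ΔT = +9.8 × 0.9 = +8.82°C → T = 11.5°C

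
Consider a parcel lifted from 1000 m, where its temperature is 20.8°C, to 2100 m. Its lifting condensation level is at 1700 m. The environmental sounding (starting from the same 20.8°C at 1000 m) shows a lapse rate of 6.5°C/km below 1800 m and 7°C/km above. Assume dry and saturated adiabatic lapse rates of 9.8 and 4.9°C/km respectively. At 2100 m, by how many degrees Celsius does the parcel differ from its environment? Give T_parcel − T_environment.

Parcel:
  1000–1700 m, dry: Δz = 0.7 km ⇒ ΔT = -6.86°C; T = 13.94°C
  1700–2100 m, saturated: Δz = 0.4 km ⇒ ΔT = -1.96°C; T = 11.98°C
Environment:
  1000–1800 m, environment, lower layer: Δz = 0.8 km ⇒ ΔT = -5.2°C; T = 15.6°C
  1800–2100 m, environment, upper layer: Δz = 0.3 km ⇒ ΔT = -2.1°C; T = 13.5°C
T_parcel − T_env = 11.98 − 13.5 = -1.52°C

-1.52°C (parcel cooler than environment)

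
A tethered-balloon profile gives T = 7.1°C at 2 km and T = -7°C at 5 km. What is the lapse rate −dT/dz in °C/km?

4.7°C/km

Γ = −ΔT/Δz = (7.1 − (-7)) / (5000 − 2000) m
  = 14.1°C / 3 km = 4.7°C/km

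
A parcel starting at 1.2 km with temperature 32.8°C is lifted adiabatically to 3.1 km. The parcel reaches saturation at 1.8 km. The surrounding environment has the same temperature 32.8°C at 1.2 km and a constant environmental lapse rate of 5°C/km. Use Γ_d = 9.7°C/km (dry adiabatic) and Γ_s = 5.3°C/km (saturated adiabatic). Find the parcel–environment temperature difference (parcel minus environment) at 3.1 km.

Parcel:
  From 1200 m to 1800 m (dry): cools by 9.7 × 0.6 = 5.82°C, giving 26.98°C.
  From 1800 m to 3100 m (saturated): cools by 5.3 × 1.3 = 6.89°C, giving 20.09°C.
Environment:
  From 1200 m to 3100 m (environment): cools by 5 × 1.9 = 9.5°C, giving 23.3°C.
T_parcel − T_env = 20.09 − 23.3 = -3.21°C

-3.21°C (parcel cooler than environment)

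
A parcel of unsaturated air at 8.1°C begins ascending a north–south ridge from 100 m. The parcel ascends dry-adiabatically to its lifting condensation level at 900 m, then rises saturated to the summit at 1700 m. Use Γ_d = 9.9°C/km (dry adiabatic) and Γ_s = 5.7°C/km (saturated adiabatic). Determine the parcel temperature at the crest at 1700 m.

100 → 900 m (dry, 9.9°C/km): ΔT = -9.9 × 0.8 = -7.92°C → T = 0.18°C
900 → 1700 m (saturated, 5.7°C/km): ΔT = -5.7 × 0.8 = -4.56°C → T = -4.38°C

-4.38°C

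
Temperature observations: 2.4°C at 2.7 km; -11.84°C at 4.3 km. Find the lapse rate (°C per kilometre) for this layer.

Γ = −ΔT/Δz = (2.4 − (-11.84)) / (4300 − 2700) m
  = 14.24°C / 1.6 km = 8.9°C/km

8.9°C/km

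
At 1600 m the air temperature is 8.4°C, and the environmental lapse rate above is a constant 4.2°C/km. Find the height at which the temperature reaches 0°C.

Height above start = (8.4 − 0) / 4.2 = 2 km
Altitude = 1600 m + 2000 m = 3600 m

3600 m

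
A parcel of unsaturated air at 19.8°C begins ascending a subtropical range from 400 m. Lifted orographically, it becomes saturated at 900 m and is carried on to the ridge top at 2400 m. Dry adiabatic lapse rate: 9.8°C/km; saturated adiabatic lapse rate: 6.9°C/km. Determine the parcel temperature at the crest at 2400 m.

400–900 m, dry: Δz = 0.5 km ⇒ ΔT = -4.9°C; T = 14.9°C
900–2400 m, saturated: Δz = 1.5 km ⇒ ΔT = -10.35°C; T = 4.55°C

4.55°C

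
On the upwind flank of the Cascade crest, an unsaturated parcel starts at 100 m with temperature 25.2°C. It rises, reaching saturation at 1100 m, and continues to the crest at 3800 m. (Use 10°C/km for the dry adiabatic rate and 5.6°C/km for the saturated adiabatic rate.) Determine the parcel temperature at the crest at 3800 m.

100–1100 m, dry: Δz = 1 km ⇒ ΔT = -10°C; T = 15.2°C
1100–3800 m, saturated: Δz = 2.7 km ⇒ ΔT = -15.12°C; T = 0.08°C

0.08°C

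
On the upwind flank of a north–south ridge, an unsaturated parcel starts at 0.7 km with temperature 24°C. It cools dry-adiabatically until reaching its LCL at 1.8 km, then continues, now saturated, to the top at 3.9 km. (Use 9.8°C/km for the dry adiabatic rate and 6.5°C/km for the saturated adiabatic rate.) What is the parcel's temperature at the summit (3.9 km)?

-0.43°C

Dry to 1800 m: -9.8 × 1.1 km = -10.78°C, so T = 13.22°C.
Saturated to 3900 m: -6.5 × 2.1 km = -13.65°C, so T = -0.43°C.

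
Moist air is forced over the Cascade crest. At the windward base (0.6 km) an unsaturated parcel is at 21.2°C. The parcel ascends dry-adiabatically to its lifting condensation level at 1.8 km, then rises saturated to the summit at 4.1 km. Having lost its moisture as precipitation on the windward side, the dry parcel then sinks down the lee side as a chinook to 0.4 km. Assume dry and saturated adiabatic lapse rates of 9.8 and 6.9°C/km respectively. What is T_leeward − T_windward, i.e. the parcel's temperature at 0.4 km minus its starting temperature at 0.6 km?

600–1800 m, dry: Δz = 1.2 km ⇒ ΔT = -11.76°C; T = 9.44°C
1800–4100 m, saturated: Δz = 2.3 km ⇒ ΔT = -15.87°C; T = -6.43°C
4100–400 m, dry descent: Δz = 3.7 km ⇒ ΔT = +36.26°C; T = 29.83°C
Net change vs windward start: 29.83 − 21.2 = +8.63°C

+8.63°C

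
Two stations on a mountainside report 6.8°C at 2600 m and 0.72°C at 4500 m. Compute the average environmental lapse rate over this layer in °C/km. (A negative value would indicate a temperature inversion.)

3.2°C/km

Γ = −ΔT/Δz = (6.8 − 0.72) / (4500 − 2600) m
  = 6.08°C / 1.9 km = 3.2°C/km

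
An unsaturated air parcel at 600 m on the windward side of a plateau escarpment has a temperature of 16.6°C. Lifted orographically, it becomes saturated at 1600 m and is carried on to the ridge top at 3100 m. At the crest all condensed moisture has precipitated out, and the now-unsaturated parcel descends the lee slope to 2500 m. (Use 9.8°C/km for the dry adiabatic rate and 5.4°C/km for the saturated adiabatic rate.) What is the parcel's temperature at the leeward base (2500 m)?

4.58°C

From 600 m to 1600 m (dry): cools by 9.8 × 1 = 9.8°C, giving 6.8°C.
From 1600 m to 3100 m (saturated): cools by 5.4 × 1.5 = 8.1°C, giving -1.3°C.
From 3100 m to 2500 m (dry descent): warms by 9.8 × 0.6 = 5.88°C, giving 4.58°C.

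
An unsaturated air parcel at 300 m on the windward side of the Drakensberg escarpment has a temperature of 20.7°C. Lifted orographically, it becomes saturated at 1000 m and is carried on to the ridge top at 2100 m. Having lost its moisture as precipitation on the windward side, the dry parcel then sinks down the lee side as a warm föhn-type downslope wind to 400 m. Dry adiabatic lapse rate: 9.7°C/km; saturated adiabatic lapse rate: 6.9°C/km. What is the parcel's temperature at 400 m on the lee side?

300 → 1000 m (dry, 9.7°C/km): ΔT = -9.7 × 0.7 = -6.79°C → T = 13.91°C
1000 → 2100 m (saturated, 6.9°C/km): ΔT = -6.9 × 1.1 = -7.59°C → T = 6.32°C
2100 → 400 m (dry descent, 9.7°C/km): ΔT = +9.7 × 1.7 = +16.49°C → T = 22.81°C

22.81°C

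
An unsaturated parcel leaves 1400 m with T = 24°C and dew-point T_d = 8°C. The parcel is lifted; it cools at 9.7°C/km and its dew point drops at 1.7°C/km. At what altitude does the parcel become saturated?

3400 m

T and T_d converge at 9.7 − 1.7 = 8°C per km
Height above start = (24 − 8) / 8 = 2 km
LCL altitude = 1400 m + 2000 m = 3400 m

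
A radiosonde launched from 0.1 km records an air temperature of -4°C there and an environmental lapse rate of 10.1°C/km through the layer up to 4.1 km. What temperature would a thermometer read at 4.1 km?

100 → 4100 m (environmental, 10.1°C/km): ΔT = -10.1 × 4 = -40.4°C → T = -44.4°C

-44.4°C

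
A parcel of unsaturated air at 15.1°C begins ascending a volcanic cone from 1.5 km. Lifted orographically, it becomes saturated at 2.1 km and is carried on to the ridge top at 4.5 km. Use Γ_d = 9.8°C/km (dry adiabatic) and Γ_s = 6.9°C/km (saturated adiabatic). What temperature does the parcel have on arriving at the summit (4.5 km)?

-7.34°C

From 1500 m to 2100 m (dry): cools by 9.8 × 0.6 = 5.88°C, giving 9.22°C.
From 2100 m to 4500 m (saturated): cools by 6.9 × 2.4 = 16.56°C, giving -7.34°C.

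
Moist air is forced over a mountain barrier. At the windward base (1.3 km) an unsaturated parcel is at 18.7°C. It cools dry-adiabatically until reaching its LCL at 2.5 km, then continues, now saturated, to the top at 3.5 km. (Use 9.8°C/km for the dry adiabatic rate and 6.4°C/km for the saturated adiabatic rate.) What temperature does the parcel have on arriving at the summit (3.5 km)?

0.54°C

1300 → 2500 m (dry, 9.8°C/km): ΔT = -9.8 × 1.2 = -11.76°C → T = 6.94°C
2500 → 3500 m (saturated, 6.4°C/km): ΔT = -6.4 × 1 = -6.4°C → T = 0.54°C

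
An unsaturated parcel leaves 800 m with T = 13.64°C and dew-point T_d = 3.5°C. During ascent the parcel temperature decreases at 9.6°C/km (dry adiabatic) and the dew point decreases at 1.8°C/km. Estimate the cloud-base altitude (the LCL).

2100 m

T and T_d converge at 9.6 − 1.8 = 7.8°C per km
Height above start = (13.64 − 3.5) / 7.8 = 1.3 km
LCL altitude = 800 m + 1300 m = 2100 m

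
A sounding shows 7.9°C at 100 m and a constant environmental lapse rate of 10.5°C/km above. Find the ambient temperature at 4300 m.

-36.2°C

100 → 4300 m (environmental, 10.5°C/km): ΔT = -10.5 × 4.2 = -44.1°C → T = -36.2°C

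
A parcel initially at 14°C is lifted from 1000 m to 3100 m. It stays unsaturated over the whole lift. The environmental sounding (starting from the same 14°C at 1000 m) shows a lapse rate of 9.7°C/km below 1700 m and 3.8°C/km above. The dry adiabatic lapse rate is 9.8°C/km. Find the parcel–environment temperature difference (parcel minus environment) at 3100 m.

Parcel:
  1000–3100 m, dry: Δz = 2.1 km ⇒ ΔT = -20.58°C; T = -6.58°C
Environment:
  1000–1700 m, environment, lower layer: Δz = 0.7 km ⇒ ΔT = -6.79°C; T = 7.21°C
  1700–3100 m, environment, upper layer: Δz = 1.4 km ⇒ ΔT = -5.32°C; T = 1.89°C
T_parcel − T_env = -6.58 − 1.89 = -8.47°C

-8.47°C (parcel cooler than environment)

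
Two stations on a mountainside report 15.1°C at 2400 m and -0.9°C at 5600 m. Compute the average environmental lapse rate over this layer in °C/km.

Γ = −ΔT/Δz = (15.1 − (-0.9)) / (5600 − 2400) m
  = 16°C / 3.2 km = 5°C/km

5°C/km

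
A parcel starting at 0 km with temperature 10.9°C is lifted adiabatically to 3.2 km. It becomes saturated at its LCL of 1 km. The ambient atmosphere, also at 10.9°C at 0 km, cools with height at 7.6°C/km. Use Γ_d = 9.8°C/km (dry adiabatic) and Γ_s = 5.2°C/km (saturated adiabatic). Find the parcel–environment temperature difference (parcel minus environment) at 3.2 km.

Parcel:
  0–1000 m, dry: Δz = 1 km ⇒ ΔT = -9.8°C; T = 1.1°C
  1000–3200 m, saturated: Δz = 2.2 km ⇒ ΔT = -11.44°C; T = -10.34°C
Environment:
  0–3200 m, environment: Δz = 3.2 km ⇒ ΔT = -24.32°C; T = -13.42°C
T_parcel − T_env = -10.34 − (-13.42) = +3.08°C

+3.08°C (parcel warmer than environment)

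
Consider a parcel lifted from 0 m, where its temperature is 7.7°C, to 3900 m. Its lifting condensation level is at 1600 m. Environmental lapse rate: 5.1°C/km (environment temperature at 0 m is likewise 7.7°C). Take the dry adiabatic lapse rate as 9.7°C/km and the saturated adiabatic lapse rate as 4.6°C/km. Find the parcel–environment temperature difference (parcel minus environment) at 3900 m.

Parcel:
  Dry to 1600 m: -9.7 × 1.6 km = -15.52°C, so T = -7.82°C.
  Saturated to 3900 m: -4.6 × 2.3 km = -10.58°C, so T = -18.4°C.
Environment:
  Environment to 3900 m: -5.1 × 3.9 km = -19.89°C, so T = -12.19°C.
T_parcel − T_env = -18.4 − (-12.19) = -6.21°C

-6.21°C (parcel cooler than environment)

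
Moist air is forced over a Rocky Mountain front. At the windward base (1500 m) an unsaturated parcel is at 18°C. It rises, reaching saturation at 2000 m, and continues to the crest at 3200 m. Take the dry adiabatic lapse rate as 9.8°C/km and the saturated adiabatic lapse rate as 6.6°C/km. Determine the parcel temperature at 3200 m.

5.18°C

1500 → 2000 m (dry, 9.8°C/km): ΔT = -9.8 × 0.5 = -4.9°C → T = 13.1°C
2000 → 3200 m (saturated, 6.6°C/km): ΔT = -6.6 × 1.2 = -7.92°C → T = 5.18°C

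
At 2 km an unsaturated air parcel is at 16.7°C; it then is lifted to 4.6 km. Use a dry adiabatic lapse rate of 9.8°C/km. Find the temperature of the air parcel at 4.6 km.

-8.78°C

2000 → 4600 m (dry adiabatic, 9.8°C/km): ΔT = -9.8 × 2.6 = -25.48°C → T = -8.78°C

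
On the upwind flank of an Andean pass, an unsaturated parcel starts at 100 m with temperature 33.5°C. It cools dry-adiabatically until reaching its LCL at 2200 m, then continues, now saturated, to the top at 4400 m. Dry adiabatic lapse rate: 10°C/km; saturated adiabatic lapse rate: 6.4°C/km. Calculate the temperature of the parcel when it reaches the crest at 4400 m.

-1.58°C

100 → 2200 m (dry, 10°C/km): ΔT = -10 × 2.1 = -21°C → T = 12.5°C
2200 → 4400 m (saturated, 6.4°C/km): ΔT = -6.4 × 2.2 = -14.08°C → T = -1.58°C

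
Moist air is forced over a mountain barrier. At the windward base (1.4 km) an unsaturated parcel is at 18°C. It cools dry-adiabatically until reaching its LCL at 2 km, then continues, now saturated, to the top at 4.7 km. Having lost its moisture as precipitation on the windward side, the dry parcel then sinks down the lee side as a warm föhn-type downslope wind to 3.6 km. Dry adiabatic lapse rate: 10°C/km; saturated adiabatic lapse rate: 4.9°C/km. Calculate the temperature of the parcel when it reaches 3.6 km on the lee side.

9.77°C

1400–2000 m, dry: Δz = 0.6 km ⇒ ΔT = -6°C; T = 12°C
2000–4700 m, saturated: Δz = 2.7 km ⇒ ΔT = -13.23°C; T = -1.23°C
4700–3600 m, dry descent: Δz = 1.1 km ⇒ ΔT = +11°C; T = 9.77°C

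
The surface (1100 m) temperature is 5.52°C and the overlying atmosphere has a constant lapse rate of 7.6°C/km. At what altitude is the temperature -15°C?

3800 m

Height above start = (5.52 − (-15)) / 7.6 = 2.7 km
Altitude = 1100 m + 2700 m = 3800 m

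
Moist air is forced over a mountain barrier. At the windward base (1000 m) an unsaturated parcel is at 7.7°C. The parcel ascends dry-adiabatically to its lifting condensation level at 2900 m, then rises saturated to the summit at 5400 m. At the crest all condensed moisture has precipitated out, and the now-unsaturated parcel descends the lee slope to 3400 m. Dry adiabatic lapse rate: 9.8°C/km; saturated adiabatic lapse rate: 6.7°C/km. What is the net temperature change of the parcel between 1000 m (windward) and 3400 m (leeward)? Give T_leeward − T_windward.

Dry to 2900 m: -9.8 × 1.9 km = -18.62°C, so T = -10.92°C.
Saturated to 5400 m: -6.7 × 2.5 km = -16.75°C, so T = -27.67°C.
Dry descent to 3400 m: +9.8 × 2 km = +19.6°C, so T = -8.07°C.
Net change vs windward start: -8.07 − 7.7 = -15.77°C

-15.77°C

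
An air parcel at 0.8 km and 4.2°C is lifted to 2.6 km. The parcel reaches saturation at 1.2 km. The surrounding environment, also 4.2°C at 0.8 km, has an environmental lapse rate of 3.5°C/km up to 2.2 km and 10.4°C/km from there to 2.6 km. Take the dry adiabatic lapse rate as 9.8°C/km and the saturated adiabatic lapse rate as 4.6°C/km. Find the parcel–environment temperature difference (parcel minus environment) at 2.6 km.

Parcel:
  From 800 m to 1200 m (dry): cools by 9.8 × 0.4 = 3.92°C, giving 0.28°C.
  From 1200 m to 2600 m (saturated): cools by 4.6 × 1.4 = 6.44°C, giving -6.16°C.
Environment:
  From 800 m to 2200 m (environment, lower layer): cools by 3.5 × 1.4 = 4.9°C, giving -0.7°C.
  From 2200 m to 2600 m (environment, upper layer): cools by 10.4 × 0.4 = 4.16°C, giving -4.86°C.
T_parcel − T_env = -6.16 − (-4.86) = -1.3°C

-1.3°C (parcel cooler than environment)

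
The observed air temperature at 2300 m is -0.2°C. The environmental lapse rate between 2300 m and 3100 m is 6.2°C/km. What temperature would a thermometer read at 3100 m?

-5.16°C

From 2300 m to 3100 m (environmental): cools by 6.2 × 0.8 = 4.96°C, giving -5.16°C.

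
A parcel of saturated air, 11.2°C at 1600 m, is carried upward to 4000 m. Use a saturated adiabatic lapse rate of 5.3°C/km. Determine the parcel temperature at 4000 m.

-1.52°C

Saturated adiabatic to 4000 m: -5.3 × 2.4 km = -12.72°C, so T = -1.52°C.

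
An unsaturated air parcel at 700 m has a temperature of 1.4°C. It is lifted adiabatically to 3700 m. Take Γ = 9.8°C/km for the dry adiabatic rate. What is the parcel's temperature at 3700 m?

From 700 m to 3700 m (dry adiabatic): cools by 9.8 × 3 = 29.4°C, giving -28°C.

-28°C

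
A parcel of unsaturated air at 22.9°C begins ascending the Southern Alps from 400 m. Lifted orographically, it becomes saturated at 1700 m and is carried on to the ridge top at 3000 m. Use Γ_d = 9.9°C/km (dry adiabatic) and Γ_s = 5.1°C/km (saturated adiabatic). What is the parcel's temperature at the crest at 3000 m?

Dry to 1700 m: -9.9 × 1.3 km = -12.87°C, so T = 10.03°C.
Saturated to 3000 m: -5.1 × 1.3 km = -6.63°C, so T = 3.4°C.

3.4°C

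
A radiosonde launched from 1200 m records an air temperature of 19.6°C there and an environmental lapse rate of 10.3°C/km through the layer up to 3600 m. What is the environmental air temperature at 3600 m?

-5.12°C

From 1200 m to 3600 m (environmental): cools by 10.3 × 2.4 = 24.72°C, giving -5.12°C.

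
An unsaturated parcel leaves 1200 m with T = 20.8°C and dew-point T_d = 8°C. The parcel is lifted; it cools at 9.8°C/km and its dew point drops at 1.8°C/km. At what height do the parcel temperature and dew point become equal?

T and T_d converge at 9.8 − 1.8 = 8°C per km
Height above start = (20.8 − 8) / 8 = 1.6 km
LCL altitude = 1200 m + 1600 m = 2800 m

2800 m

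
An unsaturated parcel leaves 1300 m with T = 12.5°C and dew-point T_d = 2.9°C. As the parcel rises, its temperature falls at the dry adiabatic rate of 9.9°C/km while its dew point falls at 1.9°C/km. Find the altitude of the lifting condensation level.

2500 m

T and T_d converge at 9.9 − 1.9 = 8°C per km
Height above start = (12.5 − 2.9) / 8 = 1.2 km
LCL altitude = 1300 m + 1200 m = 2500 m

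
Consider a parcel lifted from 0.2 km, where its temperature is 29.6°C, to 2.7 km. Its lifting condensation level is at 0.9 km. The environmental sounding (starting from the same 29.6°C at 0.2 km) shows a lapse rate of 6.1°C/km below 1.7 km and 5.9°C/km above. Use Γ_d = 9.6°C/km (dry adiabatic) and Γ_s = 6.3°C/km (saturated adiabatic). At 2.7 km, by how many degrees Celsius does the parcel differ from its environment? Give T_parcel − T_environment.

Parcel:
  Dry to 900 m: -9.6 × 0.7 km = -6.72°C, so T = 22.88°C.
  Saturated to 2700 m: -6.3 × 1.8 km = -11.34°C, so T = 11.54°C.
Environment:
  Environment, lower layer to 1700 m: -6.1 × 1.5 km = -9.15°C, so T = 20.45°C.
  Environment, upper layer to 2700 m: -5.9 × 1 km = -5.9°C, so T = 14.55°C.
T_parcel − T_env = 11.54 − 14.55 = -3.01°C

-3.01°C (parcel cooler than environment)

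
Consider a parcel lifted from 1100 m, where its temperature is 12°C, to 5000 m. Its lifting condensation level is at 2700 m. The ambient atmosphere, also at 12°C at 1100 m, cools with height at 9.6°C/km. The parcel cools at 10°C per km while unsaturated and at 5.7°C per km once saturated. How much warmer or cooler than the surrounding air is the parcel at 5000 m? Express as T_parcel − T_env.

+8.33°C (parcel warmer than environment)

Parcel:
  1100–2700 m, dry: Δz = 1.6 km ⇒ ΔT = -16°C; T = -4°C
  2700–5000 m, saturated: Δz = 2.3 km ⇒ ΔT = -13.11°C; T = -17.11°C
Environment:
  1100–5000 m, environment: Δz = 3.9 km ⇒ ΔT = -37.44°C; T = -25.44°C
T_parcel − T_env = -17.11 − (-25.44) = +8.33°C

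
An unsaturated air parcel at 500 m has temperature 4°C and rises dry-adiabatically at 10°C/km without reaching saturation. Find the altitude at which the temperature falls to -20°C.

2900 m

Height above start = (4 − (-20)) / 10 = 2.4 km
Altitude = 500 m + 2400 m = 2900 m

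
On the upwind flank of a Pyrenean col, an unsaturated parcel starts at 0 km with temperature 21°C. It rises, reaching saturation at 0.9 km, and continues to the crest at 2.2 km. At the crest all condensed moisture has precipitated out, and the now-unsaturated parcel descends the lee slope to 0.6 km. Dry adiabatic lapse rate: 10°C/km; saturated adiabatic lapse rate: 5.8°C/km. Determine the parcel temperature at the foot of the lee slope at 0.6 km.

20.46°C

From 0 m to 900 m (dry): cools by 10 × 0.9 = 9°C, giving 12°C.
From 900 m to 2200 m (saturated): cools by 5.8 × 1.3 = 7.54°C, giving 4.46°C.
From 2200 m to 600 m (dry descent): warms by 10 × 1.6 = 16°C, giving 20.46°C.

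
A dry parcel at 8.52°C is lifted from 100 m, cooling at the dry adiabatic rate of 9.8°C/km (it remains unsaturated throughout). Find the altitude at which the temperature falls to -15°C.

2500 m

Height above start = (8.52 − (-15)) / 9.8 = 2.4 km
Altitude = 100 m + 2400 m = 2500 m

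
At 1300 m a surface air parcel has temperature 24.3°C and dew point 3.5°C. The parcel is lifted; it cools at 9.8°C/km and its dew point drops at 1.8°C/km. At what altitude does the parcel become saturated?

T and T_d converge at 9.8 − 1.8 = 8°C per km
Height above start = (24.3 − 3.5) / 8 = 2.6 km
LCL altitude = 1300 m + 2600 m = 3900 m

3900 m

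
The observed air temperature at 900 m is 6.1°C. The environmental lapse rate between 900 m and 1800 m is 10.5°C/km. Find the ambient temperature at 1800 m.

-3.35°C

From 900 m to 1800 m (environmental): cools by 10.5 × 0.9 = 9.45°C, giving -3.35°C.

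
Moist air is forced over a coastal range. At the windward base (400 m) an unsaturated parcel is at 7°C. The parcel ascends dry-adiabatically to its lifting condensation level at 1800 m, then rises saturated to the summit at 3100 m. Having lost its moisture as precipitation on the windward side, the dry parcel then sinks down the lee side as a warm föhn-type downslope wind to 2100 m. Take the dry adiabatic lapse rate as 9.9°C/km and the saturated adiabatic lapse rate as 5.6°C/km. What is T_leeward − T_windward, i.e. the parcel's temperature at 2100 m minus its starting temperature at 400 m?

-11.24°C

From 400 m to 1800 m (dry): cools by 9.9 × 1.4 = 13.86°C, giving -6.86°C.
From 1800 m to 3100 m (saturated): cools by 5.6 × 1.3 = 7.28°C, giving -14.14°C.
From 3100 m to 2100 m (dry descent): warms by 9.9 × 1 = 9.9°C, giving -4.24°C.
Net change vs windward start: -4.24 − 7 = -11.24°C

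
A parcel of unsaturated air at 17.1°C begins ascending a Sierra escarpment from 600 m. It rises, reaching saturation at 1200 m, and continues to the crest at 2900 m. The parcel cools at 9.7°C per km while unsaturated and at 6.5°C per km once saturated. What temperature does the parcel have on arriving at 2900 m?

600 → 1200 m (dry, 9.7°C/km): ΔT = -9.7 × 0.6 = -5.82°C → T = 11.28°C
1200 → 2900 m (saturated, 6.5°C/km): ΔT = -6.5 × 1.7 = -11.05°C → T = 0.23°C

0.23°C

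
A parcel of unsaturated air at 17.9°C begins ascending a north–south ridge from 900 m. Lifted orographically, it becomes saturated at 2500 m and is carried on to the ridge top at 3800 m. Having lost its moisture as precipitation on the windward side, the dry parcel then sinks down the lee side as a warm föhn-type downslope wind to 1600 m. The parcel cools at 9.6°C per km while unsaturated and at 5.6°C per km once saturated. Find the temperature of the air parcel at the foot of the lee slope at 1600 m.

900 → 2500 m (dry, 9.6°C/km): ΔT = -9.6 × 1.6 = -15.36°C → T = 2.54°C
2500 → 3800 m (saturated, 5.6°C/km): ΔT = -5.6 × 1.3 = -7.28°C → T = -4.74°C
3800 → 1600 m (dry descent, 9.6°C/km): ΔT = +9.6 × 2.2 = +21.12°C → T = 16.38°C

16.38°C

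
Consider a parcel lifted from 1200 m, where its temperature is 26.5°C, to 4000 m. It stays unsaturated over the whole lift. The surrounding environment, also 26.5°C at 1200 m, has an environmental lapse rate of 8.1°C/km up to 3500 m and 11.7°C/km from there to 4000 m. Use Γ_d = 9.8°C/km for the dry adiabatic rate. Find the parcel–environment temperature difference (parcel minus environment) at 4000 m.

-2.96°C (parcel cooler than environment)

Parcel:
  Dry to 4000 m: -9.8 × 2.8 km = -27.44°C, so T = -0.94°C.
Environment:
  Environment, lower layer to 3500 m: -8.1 × 2.3 km = -18.63°C, so T = 7.87°C.
  Environment, upper layer to 4000 m: -11.7 × 0.5 km = -5.85°C, so T = 2.02°C.
T_parcel − T_env = -0.94 − 2.02 = -2.96°C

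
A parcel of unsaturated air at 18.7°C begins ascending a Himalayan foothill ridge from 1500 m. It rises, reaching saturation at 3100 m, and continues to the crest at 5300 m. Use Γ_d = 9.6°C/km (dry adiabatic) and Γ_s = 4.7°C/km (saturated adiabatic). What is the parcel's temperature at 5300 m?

-7°C

1500 → 3100 m (dry, 9.6°C/km): ΔT = -9.6 × 1.6 = -15.36°C → T = 3.34°C
3100 → 5300 m (saturated, 4.7°C/km): ΔT = -4.7 × 2.2 = -10.34°C → T = -7°C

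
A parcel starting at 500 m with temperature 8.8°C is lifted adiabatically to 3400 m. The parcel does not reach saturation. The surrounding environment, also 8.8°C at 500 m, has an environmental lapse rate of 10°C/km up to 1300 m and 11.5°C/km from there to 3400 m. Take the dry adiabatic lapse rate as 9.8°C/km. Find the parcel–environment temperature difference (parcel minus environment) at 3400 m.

+3.73°C (parcel warmer than environment)

Parcel:
  500 → 3400 m (dry, 9.8°C/km): ΔT = -9.8 × 2.9 = -28.42°C → T = -19.62°C
Environment:
  500 → 1300 m (environment, lower layer, 10°C/km): ΔT = -10 × 0.8 = -8°C → T = 0.8°C
  1300 → 3400 m (environment, upper layer, 11.5°C/km): ΔT = -11.5 × 2.1 = -24.15°C → T = -23.35°C
T_parcel − T_env = -19.62 − (-23.35) = +3.73°C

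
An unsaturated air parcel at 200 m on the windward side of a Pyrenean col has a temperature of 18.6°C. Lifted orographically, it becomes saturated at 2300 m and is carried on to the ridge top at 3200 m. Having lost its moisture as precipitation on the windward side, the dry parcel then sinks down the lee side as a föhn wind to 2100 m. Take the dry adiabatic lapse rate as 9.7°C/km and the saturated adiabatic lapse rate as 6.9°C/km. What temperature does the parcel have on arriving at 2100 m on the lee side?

2.69°C

From 200 m to 2300 m (dry): cools by 9.7 × 2.1 = 20.37°C, giving -1.77°C.
From 2300 m to 3200 m (saturated): cools by 6.9 × 0.9 = 6.21°C, giving -7.98°C.
From 3200 m to 2100 m (dry descent): warms by 9.7 × 1.1 = 10.67°C, giving 2.69°C.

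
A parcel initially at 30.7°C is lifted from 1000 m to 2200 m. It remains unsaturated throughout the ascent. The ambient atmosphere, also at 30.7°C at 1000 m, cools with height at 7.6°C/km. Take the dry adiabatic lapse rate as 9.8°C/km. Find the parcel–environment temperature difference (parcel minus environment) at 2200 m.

Parcel:
  1000 → 2200 m (dry, 9.8°C/km): ΔT = -9.8 × 1.2 = -11.76°C → T = 18.94°C
Environment:
  1000 → 2200 m (environment, 7.6°C/km): ΔT = -7.6 × 1.2 = -9.12°C → T = 21.58°C
T_parcel − T_env = 18.94 − 21.58 = -2.64°C

-2.64°C (parcel cooler than environment)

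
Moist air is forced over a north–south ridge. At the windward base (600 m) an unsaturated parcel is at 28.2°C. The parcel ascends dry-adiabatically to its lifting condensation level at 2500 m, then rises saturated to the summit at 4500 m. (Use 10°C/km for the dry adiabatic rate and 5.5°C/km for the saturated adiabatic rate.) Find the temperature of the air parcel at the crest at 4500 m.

Dry to 2500 m: -10 × 1.9 km = -19°C, so T = 9.2°C.
Saturated to 4500 m: -5.5 × 2 km = -11°C, so T = -1.8°C.

-1.8°C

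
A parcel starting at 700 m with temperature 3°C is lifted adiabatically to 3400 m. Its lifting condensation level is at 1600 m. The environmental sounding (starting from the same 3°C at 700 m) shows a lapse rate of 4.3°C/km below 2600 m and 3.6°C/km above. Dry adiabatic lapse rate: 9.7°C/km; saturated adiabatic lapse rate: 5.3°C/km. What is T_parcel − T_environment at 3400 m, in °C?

Parcel:
  Dry to 1600 m: -9.7 × 0.9 km = -8.73°C, so T = -5.73°C.
  Saturated to 3400 m: -5.3 × 1.8 km = -9.54°C, so T = -15.27°C.
Environment:
  Environment, lower layer to 2600 m: -4.3 × 1.9 km = -8.17°C, so T = -5.17°C.
  Environment, upper layer to 3400 m: -3.6 × 0.8 km = -2.88°C, so T = -8.05°C.
T_parcel − T_env = -15.27 − (-8.05) = -7.22°C

-7.22°C (parcel cooler than environment)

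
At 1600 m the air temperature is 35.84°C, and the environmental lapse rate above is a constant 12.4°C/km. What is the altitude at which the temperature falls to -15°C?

5700 m

Height above start = (35.84 − (-15)) / 12.4 = 4.1 km
Altitude = 1600 m + 4100 m = 5700 m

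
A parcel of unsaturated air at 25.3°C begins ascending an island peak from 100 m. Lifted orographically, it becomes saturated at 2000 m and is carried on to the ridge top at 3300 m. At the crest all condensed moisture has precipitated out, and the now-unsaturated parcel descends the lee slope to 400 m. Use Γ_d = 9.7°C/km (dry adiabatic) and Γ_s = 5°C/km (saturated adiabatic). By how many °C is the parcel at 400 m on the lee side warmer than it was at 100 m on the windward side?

Dry to 2000 m: -9.7 × 1.9 km = -18.43°C, so T = 6.87°C.
Saturated to 3300 m: -5 × 1.3 km = -6.5°C, so T = 0.37°C.
Dry descent to 400 m: +9.7 × 2.9 km = +28.13°C, so T = 28.5°C.
Net change vs windward start: 28.5 − 25.3 = +3.2°C

+3.2°C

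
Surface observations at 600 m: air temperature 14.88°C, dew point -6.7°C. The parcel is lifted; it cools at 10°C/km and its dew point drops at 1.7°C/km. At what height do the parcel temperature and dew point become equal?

T and T_d converge at 10 − 1.7 = 8.3°C per km
Height above start = (14.88 − (-6.7)) / 8.3 = 2.6 km
LCL altitude = 600 m + 2600 m = 3200 m

3200 m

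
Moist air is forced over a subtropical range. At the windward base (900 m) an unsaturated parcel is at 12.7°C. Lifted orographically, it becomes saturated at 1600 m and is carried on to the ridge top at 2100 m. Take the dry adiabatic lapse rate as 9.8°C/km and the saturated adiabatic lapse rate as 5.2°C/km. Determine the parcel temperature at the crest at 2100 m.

From 900 m to 1600 m (dry): cools by 9.8 × 0.7 = 6.86°C, giving 5.84°C.
From 1600 m to 2100 m (saturated): cools by 5.2 × 0.5 = 2.6°C, giving 3.24°C.

3.24°C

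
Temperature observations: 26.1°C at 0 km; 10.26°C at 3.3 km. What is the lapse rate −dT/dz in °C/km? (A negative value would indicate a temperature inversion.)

Γ = −ΔT/Δz = (26.1 − 10.26) / (3300 − 0) m
  = 15.84°C / 3.3 km = 4.8°C/km

4.8°C/km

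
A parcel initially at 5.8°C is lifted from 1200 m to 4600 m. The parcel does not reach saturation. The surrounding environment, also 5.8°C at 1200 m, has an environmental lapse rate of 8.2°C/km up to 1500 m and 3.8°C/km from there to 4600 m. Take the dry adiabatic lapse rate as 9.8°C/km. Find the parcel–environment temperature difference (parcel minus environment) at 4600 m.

-19.08°C (parcel cooler than environment)

Parcel:
  Dry to 4600 m: -9.8 × 3.4 km = -33.32°C, so T = -27.52°C.
Environment:
  Environment, lower layer to 1500 m: -8.2 × 0.3 km = -2.46°C, so T = 3.34°C.
  Environment, upper layer to 4600 m: -3.8 × 3.1 km = -11.78°C, so T = -8.44°C.
T_parcel − T_env = -27.52 − (-8.44) = -19.08°C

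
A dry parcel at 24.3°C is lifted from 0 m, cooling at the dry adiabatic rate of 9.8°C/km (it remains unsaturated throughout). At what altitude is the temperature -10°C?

3500 m

Height above start = (24.3 − (-10)) / 9.8 = 3.5 km
Altitude = 0 m + 3500 m = 3500 m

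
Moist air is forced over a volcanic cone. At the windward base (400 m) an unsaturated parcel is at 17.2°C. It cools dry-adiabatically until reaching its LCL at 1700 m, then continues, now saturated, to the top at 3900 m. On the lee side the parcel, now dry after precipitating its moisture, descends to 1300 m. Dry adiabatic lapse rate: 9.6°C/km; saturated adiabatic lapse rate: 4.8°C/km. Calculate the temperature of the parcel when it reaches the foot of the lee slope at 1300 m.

19.12°C

From 400 m to 1700 m (dry): cools by 9.6 × 1.3 = 12.48°C, giving 4.72°C.
From 1700 m to 3900 m (saturated): cools by 4.8 × 2.2 = 10.56°C, giving -5.84°C.
From 3900 m to 1300 m (dry descent): warms by 9.6 × 2.6 = 24.96°C, giving 19.12°C.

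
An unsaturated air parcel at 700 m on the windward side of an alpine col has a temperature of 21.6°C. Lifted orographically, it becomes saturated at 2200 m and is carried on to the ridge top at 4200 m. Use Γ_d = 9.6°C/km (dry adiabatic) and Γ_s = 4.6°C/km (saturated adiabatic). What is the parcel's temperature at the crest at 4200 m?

Dry to 2200 m: -9.6 × 1.5 km = -14.4°C, so T = 7.2°C.
Saturated to 4200 m: -4.6 × 2 km = -9.2°C, so T = -2°C.

-2°C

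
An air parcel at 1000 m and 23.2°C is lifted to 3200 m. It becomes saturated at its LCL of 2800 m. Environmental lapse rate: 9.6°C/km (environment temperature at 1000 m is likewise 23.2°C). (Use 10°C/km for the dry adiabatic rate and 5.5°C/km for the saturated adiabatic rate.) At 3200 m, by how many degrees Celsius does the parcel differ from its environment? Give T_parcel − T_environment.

+0.92°C (parcel warmer than environment)

Parcel:
  1000–2800 m, dry: Δz = 1.8 km ⇒ ΔT = -18°C; T = 5.2°C
  2800–3200 m, saturated: Δz = 0.4 km ⇒ ΔT = -2.2°C; T = 3°C
Environment:
  1000–3200 m, environment: Δz = 2.2 km ⇒ ΔT = -21.12°C; T = 2.08°C
T_parcel − T_env = 3 − 2.08 = +0.92°C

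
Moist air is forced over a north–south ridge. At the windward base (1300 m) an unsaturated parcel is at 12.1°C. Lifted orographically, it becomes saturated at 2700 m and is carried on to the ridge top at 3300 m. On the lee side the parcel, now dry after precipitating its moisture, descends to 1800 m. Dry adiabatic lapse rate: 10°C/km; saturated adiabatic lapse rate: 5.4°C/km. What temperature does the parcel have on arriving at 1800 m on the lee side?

9.86°C

1300–2700 m, dry: Δz = 1.4 km ⇒ ΔT = -14°C; T = -1.9°C
2700–3300 m, saturated: Δz = 0.6 km ⇒ ΔT = -3.24°C; T = -5.14°C
3300–1800 m, dry descent: Δz = 1.5 km ⇒ ΔT = +15°C; T = 9.86°C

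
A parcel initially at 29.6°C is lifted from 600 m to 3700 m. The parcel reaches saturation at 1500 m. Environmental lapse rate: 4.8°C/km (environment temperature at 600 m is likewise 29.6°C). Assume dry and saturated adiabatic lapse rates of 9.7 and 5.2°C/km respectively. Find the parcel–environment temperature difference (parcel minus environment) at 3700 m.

Parcel:
  600–1500 m, dry: Δz = 0.9 km ⇒ ΔT = -8.73°C; T = 20.87°C
  1500–3700 m, saturated: Δz = 2.2 km ⇒ ΔT = -11.44°C; T = 9.43°C
Environment:
  600–3700 m, environment: Δz = 3.1 km ⇒ ΔT = -14.88°C; T = 14.72°C
T_parcel − T_env = 9.43 − 14.72 = -5.29°C

-5.29°C (parcel cooler than environment)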